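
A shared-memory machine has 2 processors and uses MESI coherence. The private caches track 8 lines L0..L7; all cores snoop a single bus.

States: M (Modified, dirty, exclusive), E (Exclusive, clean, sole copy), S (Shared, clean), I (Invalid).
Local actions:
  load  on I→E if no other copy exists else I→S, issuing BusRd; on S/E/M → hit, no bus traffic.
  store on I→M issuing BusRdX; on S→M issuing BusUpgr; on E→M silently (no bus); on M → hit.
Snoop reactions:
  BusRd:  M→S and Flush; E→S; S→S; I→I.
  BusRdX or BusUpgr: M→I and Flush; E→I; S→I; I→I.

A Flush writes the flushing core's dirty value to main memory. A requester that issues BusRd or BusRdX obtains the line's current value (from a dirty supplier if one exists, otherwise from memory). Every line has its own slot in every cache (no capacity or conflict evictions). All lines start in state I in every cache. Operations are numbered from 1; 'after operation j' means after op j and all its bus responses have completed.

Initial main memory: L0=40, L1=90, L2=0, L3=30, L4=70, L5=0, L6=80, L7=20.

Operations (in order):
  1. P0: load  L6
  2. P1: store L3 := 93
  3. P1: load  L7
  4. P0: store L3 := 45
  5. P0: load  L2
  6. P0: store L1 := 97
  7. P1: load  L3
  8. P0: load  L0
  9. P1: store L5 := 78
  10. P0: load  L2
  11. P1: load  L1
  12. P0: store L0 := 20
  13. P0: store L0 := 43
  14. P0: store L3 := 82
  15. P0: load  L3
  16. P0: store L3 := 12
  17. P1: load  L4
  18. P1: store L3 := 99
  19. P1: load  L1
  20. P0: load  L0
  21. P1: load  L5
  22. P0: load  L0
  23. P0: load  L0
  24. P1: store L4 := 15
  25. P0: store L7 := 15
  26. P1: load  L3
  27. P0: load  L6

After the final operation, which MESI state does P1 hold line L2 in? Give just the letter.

state = I

1. P0: load  L6  bus=[BusRd]  L6: P0=E P1=I  mem[L6]=80
2. P1: store L3 := 93  bus=[BusRdX]  L3: P0=I P1=M  mem[L3]=30
3. P1: load  L7  bus=[BusRd]  L7: P0=I P1=E  mem[L7]=20
4. P0: store L3 := 45  bus=[BusRdX,Flush]  L3: P0=M P1=I  mem[L3]=93
5. P0: load  L2  bus=[BusRd]  L2: P0=E P1=I  mem[L2]=0
6. P0: store L1 := 97  bus=[BusRdX]  L1: P0=M P1=I  mem[L1]=90
7. P1: load  L3  bus=[BusRd,Flush]  L3: P0=S P1=S  mem[L3]=45
8. P0: load  L0  bus=[BusRd]  L0: P0=E P1=I  mem[L0]=40
9. P1: store L5 := 78  bus=[BusRdX]  L5: P0=I P1=M  mem[L5]=0
10. P0: load  L2  bus=[-]  L2: P0=E P1=I  mem[L2]=0
11. P1: load  L1  bus=[BusRd,Flush]  L1: P0=S P1=S  mem[L1]=97
12. P0: store L0 := 20  bus=[-]  L0: P0=M P1=I  mem[L0]=40
13. P0: store L0 := 43  bus=[-]  L0: P0=M P1=I  mem[L0]=40
14. P0: store L3 := 82  bus=[BusUpgr]  L3: P0=M P1=I  mem[L3]=45
15. P0: load  L3  bus=[-]  L3: P0=M P1=I  mem[L3]=45
16. P0: store L3 := 12  bus=[-]  L3: P0=M P1=I  mem[L3]=45
17. P1: load  L4  bus=[BusRd]  L4: P0=I P1=E  mem[L4]=70
18. P1: store L3 := 99  bus=[BusRdX,Flush]  L3: P0=I P1=M  mem[L3]=12
19. P1: load  L1  bus=[-]  L1: P0=S P1=S  mem[L1]=97
20. P0: load  L0  bus=[-]  L0: P0=M P1=I  mem[L0]=40
21. P1: load  L5  bus=[-]  L5: P0=I P1=M  mem[L5]=0
22. P0: load  L0  bus=[-]  L0: P0=M P1=I  mem[L0]=40
23. P0: load  L0  bus=[-]  L0: P0=M P1=I  mem[L0]=40
24. P1: store L4 := 15  bus=[-]  L4: P0=I P1=M  mem[L4]=70
25. P0: store L7 := 15  bus=[BusRdX]  L7: P0=M P1=I  mem[L7]=20
26. P1: load  L3  bus=[-]  L3: P0=I P1=M  mem[L3]=12
27. P0: load  L6  bus=[-]  L6: P0=E P1=I  mem[L6]=80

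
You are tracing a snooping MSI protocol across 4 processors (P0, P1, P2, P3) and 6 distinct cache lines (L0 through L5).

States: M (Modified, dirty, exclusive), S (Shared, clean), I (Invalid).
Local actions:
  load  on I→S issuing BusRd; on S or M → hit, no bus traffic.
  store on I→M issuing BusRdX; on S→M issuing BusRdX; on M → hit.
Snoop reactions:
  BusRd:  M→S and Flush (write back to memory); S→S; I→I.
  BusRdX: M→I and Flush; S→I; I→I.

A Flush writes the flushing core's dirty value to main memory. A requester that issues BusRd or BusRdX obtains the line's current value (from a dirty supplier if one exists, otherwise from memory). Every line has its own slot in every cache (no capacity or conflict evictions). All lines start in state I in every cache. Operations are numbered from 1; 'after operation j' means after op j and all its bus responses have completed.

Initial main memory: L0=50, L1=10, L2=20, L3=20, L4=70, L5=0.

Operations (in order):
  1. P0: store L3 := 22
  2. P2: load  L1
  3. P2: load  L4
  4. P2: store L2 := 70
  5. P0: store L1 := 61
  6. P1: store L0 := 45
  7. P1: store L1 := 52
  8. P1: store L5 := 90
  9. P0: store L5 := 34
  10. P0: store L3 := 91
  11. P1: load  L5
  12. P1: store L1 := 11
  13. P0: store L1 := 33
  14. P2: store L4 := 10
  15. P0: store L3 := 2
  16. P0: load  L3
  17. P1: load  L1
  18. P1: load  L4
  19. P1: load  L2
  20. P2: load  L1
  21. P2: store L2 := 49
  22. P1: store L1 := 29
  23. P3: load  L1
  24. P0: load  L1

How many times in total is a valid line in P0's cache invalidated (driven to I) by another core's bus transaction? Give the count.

invalidations = 2

  op1 P0: store L3 := 22 → M/I/I/I on L3; bus BusRdX; mem=20
  op2 P2: load  L1 → I/I/S/I on L1; bus BusRd; mem=10
  op3 P2: load  L4 → I/I/S/I on L4; bus BusRd; mem=70
  op4 P2: store L2 := 70 → I/I/M/I on L2; bus BusRdX; mem=20
  op5 P0: store L1 := 61 → M/I/I/I on L1; bus BusRdX; mem=10
  op6 P1: store L0 := 45 → I/M/I/I on L0; bus BusRdX; mem=50
  op7 P1: store L1 := 52 → I/M/I/I on L1; bus BusRdX Flush; mem=61
  op8 P1: store L5 := 90 → I/M/I/I on L5; bus BusRdX; mem=0
  op9 P0: store L5 := 34 → M/I/I/I on L5; bus BusRdX Flush; mem=90
  op10 P0: store L3 := 91 → M/I/I/I on L3; bus (none); mem=20
  op11 P1: load  L5 → S/S/I/I on L5; bus BusRd Flush; mem=34
  op12 P1: store L1 := 11 → I/M/I/I on L1; bus (none); mem=61
  op13 P0: store L1 := 33 → M/I/I/I on L1; bus BusRdX Flush; mem=11
  op14 P2: store L4 := 10 → I/I/M/I on L4; bus BusRdX; mem=70
  op15 P0: store L3 := 2 → M/I/I/I on L3; bus (none); mem=20
  op16 P0: load  L3 → M/I/I/I on L3; bus (none); mem=20
  op17 P1: load  L1 → S/S/I/I on L1; bus BusRd Flush; mem=33
  op18 P1: load  L4 → I/S/S/I on L4; bus BusRd Flush; mem=10
  op19 P1: load  L2 → I/S/S/I on L2; bus BusRd Flush; mem=70
  op20 P2: load  L1 → S/S/S/I on L1; bus BusRd; mem=33
  op21 P2: store L2 := 49 → I/I/M/I on L2; bus BusRdX; mem=70
  op22 P1: store L1 := 29 → I/M/I/I on L1; bus BusRdX; mem=33
  op23 P3: load  L1 → I/S/I/S on L1; bus BusRd Flush; mem=29
  op24 P0: load  L1 → S/S/I/S on L1; bus BusRd; mem=29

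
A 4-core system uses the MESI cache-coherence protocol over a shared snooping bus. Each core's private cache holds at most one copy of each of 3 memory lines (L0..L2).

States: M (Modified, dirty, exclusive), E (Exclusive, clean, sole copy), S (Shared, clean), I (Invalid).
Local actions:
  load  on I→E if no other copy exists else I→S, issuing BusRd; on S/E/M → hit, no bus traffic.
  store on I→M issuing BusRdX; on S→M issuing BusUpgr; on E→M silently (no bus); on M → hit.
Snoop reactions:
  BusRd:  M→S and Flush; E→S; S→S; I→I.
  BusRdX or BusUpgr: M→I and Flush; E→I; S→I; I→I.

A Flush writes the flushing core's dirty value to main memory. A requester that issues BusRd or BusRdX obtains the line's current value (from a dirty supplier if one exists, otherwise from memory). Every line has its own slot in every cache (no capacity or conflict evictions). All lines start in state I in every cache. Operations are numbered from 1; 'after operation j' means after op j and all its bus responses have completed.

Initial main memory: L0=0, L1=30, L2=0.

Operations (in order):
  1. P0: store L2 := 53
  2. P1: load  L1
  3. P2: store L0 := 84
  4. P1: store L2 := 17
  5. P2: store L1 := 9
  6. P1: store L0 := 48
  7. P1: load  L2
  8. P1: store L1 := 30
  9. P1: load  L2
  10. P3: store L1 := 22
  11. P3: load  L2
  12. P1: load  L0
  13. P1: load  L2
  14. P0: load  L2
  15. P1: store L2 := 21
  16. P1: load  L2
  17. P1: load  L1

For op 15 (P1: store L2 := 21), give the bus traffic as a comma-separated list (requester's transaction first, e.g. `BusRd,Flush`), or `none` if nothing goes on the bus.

bus = BusUpgr

  op1 P0: store L2 := 53 → M/I/I/I on L2; bus BusRdX; mem=0
  op2 P1: load  L1 → I/E/I/I on L1; bus BusRd; mem=30
  op3 P2: store L0 := 84 → I/I/M/I on L0; bus BusRdX; mem=0
  op4 P1: store L2 := 17 → I/M/I/I on L2; bus BusRdX Flush; mem=53
  op5 P2: store L1 := 9 → I/I/M/I on L1; bus BusRdX; mem=30
  op6 P1: store L0 := 48 → I/M/I/I on L0; bus BusRdX Flush; mem=84
  op7 P1: load  L2 → I/M/I/I on L2; bus (none); mem=53
  op8 P1: store L1 := 30 → I/M/I/I on L1; bus BusRdX Flush; mem=9
  op9 P1: load  L2 → I/M/I/I on L2; bus (none); mem=53
  op10 P3: store L1 := 22 → I/I/I/M on L1; bus BusRdX Flush; mem=30
  op11 P3: load  L2 → I/S/I/S on L2; bus BusRd Flush; mem=17
  op12 P1: load  L0 → I/M/I/I on L0; bus (none); mem=84
  op13 P1: load  L2 → I/S/I/S on L2; bus (none); mem=17
  op14 P0: load  L2 → S/S/I/S on L2; bus BusRd; mem=17
  op15 P1: store L2 := 21 → I/M/I/I on L2; bus BusUpgr; mem=17
  op16 P1: load  L2 → I/M/I/I on L2; bus (none); mem=17
  op17 P1: load  L1 → I/S/I/S on L1; bus BusRd Flush; mem=22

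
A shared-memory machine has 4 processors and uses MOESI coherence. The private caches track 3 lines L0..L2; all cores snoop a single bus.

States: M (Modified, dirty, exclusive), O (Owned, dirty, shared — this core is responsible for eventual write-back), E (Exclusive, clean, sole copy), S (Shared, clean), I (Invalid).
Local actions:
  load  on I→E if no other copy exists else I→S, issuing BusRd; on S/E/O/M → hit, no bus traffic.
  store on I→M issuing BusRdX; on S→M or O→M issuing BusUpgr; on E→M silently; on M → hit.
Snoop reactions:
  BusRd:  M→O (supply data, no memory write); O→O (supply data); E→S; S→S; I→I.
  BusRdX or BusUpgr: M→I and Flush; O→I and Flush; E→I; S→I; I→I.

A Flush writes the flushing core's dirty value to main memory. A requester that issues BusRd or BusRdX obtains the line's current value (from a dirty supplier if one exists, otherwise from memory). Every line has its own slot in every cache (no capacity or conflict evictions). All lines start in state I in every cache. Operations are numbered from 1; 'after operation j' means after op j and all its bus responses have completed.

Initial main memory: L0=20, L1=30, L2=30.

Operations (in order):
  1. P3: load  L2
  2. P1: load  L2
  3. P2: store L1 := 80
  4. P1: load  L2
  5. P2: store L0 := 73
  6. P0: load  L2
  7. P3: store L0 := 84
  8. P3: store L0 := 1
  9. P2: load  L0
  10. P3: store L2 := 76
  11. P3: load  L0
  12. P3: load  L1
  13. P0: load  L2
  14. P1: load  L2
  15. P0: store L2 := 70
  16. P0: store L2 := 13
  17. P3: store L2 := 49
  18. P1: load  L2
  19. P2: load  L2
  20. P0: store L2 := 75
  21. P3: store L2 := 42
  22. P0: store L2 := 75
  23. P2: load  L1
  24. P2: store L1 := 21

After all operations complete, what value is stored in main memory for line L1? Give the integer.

memory[L1] = 30

1. P3: load  L2  bus=[BusRd]  L2: P0=I P1=I P2=I P3=E  mem[L2]=30
2. P1: load  L2  bus=[BusRd]  L2: P0=I P1=S P2=I P3=S  mem[L2]=30
3. P2: store L1 := 80  bus=[BusRdX]  L1: P0=I P1=I P2=M P3=I  mem[L1]=30
4. P1: load  L2  bus=[-]  L2: P0=I P1=S P2=I P3=S  mem[L2]=30
5. P2: store L0 := 73  bus=[BusRdX]  L0: P0=I P1=I P2=M P3=I  mem[L0]=20
6. P0: load  L2  bus=[BusRd]  L2: P0=S P1=S P2=I P3=S  mem[L2]=30
7. P3: store L0 := 84  bus=[BusRdX,Flush]  L0: P0=I P1=I P2=I P3=M  mem[L0]=73
8. P3: store L0 := 1  bus=[-]  L0: P0=I P1=I P2=I P3=M  mem[L0]=73
9. P2: load  L0  bus=[BusRd]  L0: P0=I P1=I P2=S P3=O  mem[L0]=73
10. P3: store L2 := 76  bus=[BusUpgr]  L2: P0=I P1=I P2=I P3=M  mem[L2]=30
11. P3: load  L0  bus=[-]  L0: P0=I P1=I P2=S P3=O  mem[L0]=73
12. P3: load  L1  bus=[BusRd]  L1: P0=I P1=I P2=O P3=S  mem[L1]=30
13. P0: load  L2  bus=[BusRd]  L2: P0=S P1=I P2=I P3=O  mem[L2]=30
14. P1: load  L2  bus=[BusRd]  L2: P0=S P1=S P2=I P3=O  mem[L2]=30
15. P0: store L2 := 70  bus=[BusUpgr,Flush]  L2: P0=M P1=I P2=I P3=I  mem[L2]=76
16. P0: store L2 := 13  bus=[-]  L2: P0=M P1=I P2=I P3=I  mem[L2]=76
17. P3: store L2 := 49  bus=[BusRdX,Flush]  L2: P0=I P1=I P2=I P3=M  mem[L2]=13
18. P1: load  L2  bus=[BusRd]  L2: P0=I P1=S P2=I P3=O  mem[L2]=13
19. P2: load  L2  bus=[BusRd]  L2: P0=I P1=S P2=S P3=O  mem[L2]=13
20. P0: store L2 := 75  bus=[BusRdX,Flush]  L2: P0=M P1=I P2=I P3=I  mem[L2]=49
21. P3: store L2 := 42  bus=[BusRdX,Flush]  L2: P0=I P1=I P2=I P3=M  mem[L2]=75
22. P0: store L2 := 75  bus=[BusRdX,Flush]  L2: P0=M P1=I P2=I P3=I  mem[L2]=42
23. P2: load  L1  bus=[-]  L1: P0=I P1=I P2=O P3=S  mem[L1]=30
24. P2: store L1 := 21  bus=[BusUpgr]  L1: P0=I P1=I P2=M P3=I  mem[L1]=30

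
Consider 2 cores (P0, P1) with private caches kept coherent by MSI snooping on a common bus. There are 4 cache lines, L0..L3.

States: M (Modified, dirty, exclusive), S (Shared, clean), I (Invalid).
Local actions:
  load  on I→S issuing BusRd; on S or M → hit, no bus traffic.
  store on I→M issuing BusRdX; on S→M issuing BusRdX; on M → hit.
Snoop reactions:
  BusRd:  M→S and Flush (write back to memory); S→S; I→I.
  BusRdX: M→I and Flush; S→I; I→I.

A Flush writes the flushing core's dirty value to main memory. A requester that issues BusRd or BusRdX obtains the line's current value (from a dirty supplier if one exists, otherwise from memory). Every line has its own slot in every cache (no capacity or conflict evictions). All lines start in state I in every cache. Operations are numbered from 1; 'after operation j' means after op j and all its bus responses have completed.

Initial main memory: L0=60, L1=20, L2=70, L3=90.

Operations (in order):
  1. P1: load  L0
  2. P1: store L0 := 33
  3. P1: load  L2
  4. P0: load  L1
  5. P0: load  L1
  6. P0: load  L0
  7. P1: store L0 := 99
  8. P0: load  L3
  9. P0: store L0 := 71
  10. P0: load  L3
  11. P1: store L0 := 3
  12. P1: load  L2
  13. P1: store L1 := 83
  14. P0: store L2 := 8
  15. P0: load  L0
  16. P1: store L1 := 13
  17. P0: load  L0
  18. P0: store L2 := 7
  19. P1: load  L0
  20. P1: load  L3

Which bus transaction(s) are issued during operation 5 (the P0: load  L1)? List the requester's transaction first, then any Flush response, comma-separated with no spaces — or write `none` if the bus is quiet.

bus = none

  op1 P1: load  L0 → I/S on L0; bus BusRd; mem=60
  op2 P1: store L0 := 33 → I/M on L0; bus BusRdX; mem=60
  op3 P1: load  L2 → I/S on L2; bus BusRd; mem=70
  op4 P0: load  L1 → S/I on L1; bus BusRd; mem=20
  op5 P0: load  L1 → S/I on L1; bus (none); mem=20
  op6 P0: load  L0 → S/S on L0; bus BusRd Flush; mem=33
  op7 P1: store L0 := 99 → I/M on L0; bus BusRdX; mem=33
  op8 P0: load  L3 → S/I on L3; bus BusRd; mem=90
  op9 P0: store L0 := 71 → M/I on L0; bus BusRdX Flush; mem=99
  op10 P0: load  L3 → S/I on L3; bus (none); mem=90
  op11 P1: store L0 := 3 → I/M on L0; bus BusRdX Flush; mem=71
  op12 P1: load  L2 → I/S on L2; bus (none); mem=70
  op13 P1: store L1 := 83 → I/M on L1; bus BusRdX; mem=20
  op14 P0: store L2 := 8 → M/I on L2; bus BusRdX; mem=70
  op15 P0: load  L0 → S/S on L0; bus BusRd Flush; mem=3
  op16 P1: store L1 := 13 → I/M on L1; bus (none); mem=20
  op17 P0: load  L0 → S/S on L0; bus (none); mem=3
  op18 P0: store L2 := 7 → M/I on L2; bus (none); mem=70
  op19 P1: load  L0 → S/S on L0; bus (none); mem=3
  op20 P1: load  L3 → S/S on L3; bus BusRd; mem=90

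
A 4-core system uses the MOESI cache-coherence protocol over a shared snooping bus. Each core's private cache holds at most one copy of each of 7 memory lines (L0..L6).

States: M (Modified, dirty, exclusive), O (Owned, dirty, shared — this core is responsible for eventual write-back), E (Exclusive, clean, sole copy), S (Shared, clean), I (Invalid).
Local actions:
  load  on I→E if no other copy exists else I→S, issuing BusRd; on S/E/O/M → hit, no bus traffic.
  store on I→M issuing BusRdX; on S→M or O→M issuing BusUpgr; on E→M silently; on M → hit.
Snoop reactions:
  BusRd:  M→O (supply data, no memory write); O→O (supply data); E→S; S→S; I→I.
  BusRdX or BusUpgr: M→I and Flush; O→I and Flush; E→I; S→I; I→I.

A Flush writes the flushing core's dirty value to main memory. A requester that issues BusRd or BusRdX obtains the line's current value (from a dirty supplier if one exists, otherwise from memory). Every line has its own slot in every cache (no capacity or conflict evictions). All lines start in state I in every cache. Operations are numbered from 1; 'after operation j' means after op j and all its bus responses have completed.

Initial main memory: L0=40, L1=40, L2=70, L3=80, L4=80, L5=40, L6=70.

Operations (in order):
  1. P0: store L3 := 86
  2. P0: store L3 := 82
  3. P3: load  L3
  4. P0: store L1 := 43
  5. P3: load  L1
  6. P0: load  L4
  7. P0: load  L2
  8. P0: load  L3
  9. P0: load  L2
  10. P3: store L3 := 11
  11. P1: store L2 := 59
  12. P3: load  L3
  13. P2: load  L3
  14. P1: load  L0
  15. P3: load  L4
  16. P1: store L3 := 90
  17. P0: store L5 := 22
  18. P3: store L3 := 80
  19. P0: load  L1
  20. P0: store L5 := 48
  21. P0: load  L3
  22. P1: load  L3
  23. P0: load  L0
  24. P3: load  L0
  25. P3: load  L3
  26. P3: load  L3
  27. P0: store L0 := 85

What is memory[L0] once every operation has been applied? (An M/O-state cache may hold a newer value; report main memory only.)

[1] P0: store L3 := 86 | P0:M(86), P1:I, P2:I, P3:I | bus: BusRdX
[2] P0: store L3 := 82 | P0:M(82), P1:I, P2:I, P3:I | bus: none
[3] P3: load  L3 | P0:O(82), P1:I, P2:I, P3:S(82) | bus: BusRd
[4] P0: store L1 := 43 | P0:M(43), P1:I, P2:I, P3:I | bus: BusRdX
[5] P3: load  L1 | P0:O(43), P1:I, P2:I, P3:S(43) | bus: BusRd
[6] P0: load  L4 | P0:E(80), P1:I, P2:I, P3:I | bus: BusRd
[7] P0: load  L2 | P0:E(70), P1:I, P2:I, P3:I | bus: BusRd
[8] P0: load  L3 | P0:O(82), P1:I, P2:I, P3:S(82) | bus: none
[9] P0: load  L2 | P0:E(70), P1:I, P2:I, P3:I | bus: none
[10] P3: store L3 := 11 | P0:I, P1:I, P2:I, P3:M(11) | bus: BusUpgr,Flush
[11] P1: store L2 := 59 | P0:I, P1:M(59), P2:I, P3:I | bus: BusRdX
[12] P3: load  L3 | P0:I, P1:I, P2:I, P3:M(11) | bus: none
[13] P2: load  L3 | P0:I, P1:I, P2:S(11), P3:O(11) | bus: BusRd
[14] P1: load  L0 | P0:I, P1:E(40), P2:I, P3:I | bus: BusRd
[15] P3: load  L4 | P0:S(80), P1:I, P2:I, P3:S(80) | bus: BusRd
[16] P1: store L3 := 90 | P0:I, P1:M(90), P2:I, P3:I | bus: BusRdX,Flush
[17] P0: store L5 := 22 | P0:M(22), P1:I, P2:I, P3:I | bus: BusRdX
[18] P3: store L3 := 80 | P0:I, P1:I, P2:I, P3:M(80) | bus: BusRdX,Flush
[19] P0: load  L1 | P0:O(43), P1:I, P2:I, P3:S(43) | bus: none
[20] P0: store L5 := 48 | P0:M(48), P1:I, P2:I, P3:I | bus: none
[21] P0: load  L3 | P0:S(80), P1:I, P2:I, P3:O(80) | bus: BusRd
[22] P1: load  L3 | P0:S(80), P1:S(80), P2:I, P3:O(80) | bus: BusRd
[23] P0: load  L0 | P0:S(40), P1:S(40), P2:I, P3:I | bus: BusRd
[24] P3: load  L0 | P0:S(40), P1:S(40), P2:I, P3:S(40) | bus: BusRd
[25] P3: load  L3 | P0:S(80), P1:S(80), P2:I, P3:O(80) | bus: none
[26] P3: load  L3 | P0:S(80), P1:S(80), P2:I, P3:O(80) | bus: none
[27] P0: store L0 := 85 | P0:M(85), P1:I, P2:I, P3:I | bus: BusUpgr

memory[L0] = 40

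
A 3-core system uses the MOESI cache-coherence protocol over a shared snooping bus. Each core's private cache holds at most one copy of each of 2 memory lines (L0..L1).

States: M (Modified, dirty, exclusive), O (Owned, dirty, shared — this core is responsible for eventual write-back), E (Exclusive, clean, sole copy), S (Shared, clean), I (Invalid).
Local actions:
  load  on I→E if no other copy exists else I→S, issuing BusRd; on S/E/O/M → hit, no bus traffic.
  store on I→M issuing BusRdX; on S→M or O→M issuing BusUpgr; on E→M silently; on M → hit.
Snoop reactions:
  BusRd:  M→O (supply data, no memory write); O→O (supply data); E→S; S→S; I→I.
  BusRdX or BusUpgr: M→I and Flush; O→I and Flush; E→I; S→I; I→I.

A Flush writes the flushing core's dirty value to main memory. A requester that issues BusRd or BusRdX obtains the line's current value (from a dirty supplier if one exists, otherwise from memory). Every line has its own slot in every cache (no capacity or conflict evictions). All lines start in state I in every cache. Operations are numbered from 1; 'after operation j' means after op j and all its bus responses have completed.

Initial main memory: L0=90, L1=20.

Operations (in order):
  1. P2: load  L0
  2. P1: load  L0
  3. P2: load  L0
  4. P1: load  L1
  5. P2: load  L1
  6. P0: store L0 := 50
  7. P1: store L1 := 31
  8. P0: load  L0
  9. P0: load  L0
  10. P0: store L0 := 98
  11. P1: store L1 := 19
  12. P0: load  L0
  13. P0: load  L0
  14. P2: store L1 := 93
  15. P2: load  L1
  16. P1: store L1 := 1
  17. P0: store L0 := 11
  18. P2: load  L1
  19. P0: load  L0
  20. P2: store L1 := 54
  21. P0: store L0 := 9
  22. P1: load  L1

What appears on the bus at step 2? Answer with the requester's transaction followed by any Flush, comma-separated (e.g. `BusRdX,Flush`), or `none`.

  op1 P2: load  L0 → I/I/E on L0; bus BusRd; mem=90
  op2 P1: load  L0 → I/S/S on L0; bus BusRd; mem=90
  op3 P2: load  L0 → I/S/S on L0; bus (none); mem=90
  op4 P1: load  L1 → I/E/I on L1; bus BusRd; mem=20
  op5 P2: load  L1 → I/S/S on L1; bus BusRd; mem=20
  op6 P0: store L0 := 50 → M/I/I on L0; bus BusRdX; mem=90
  op7 P1: store L1 := 31 → I/M/I on L1; bus BusUpgr; mem=20
  op8 P0: load  L0 → M/I/I on L0; bus (none); mem=90
  op9 P0: load  L0 → M/I/I on L0; bus (none); mem=90
  op10 P0: store L0 := 98 → M/I/I on L0; bus (none); mem=90
  op11 P1: store L1 := 19 → I/M/I on L1; bus (none); mem=20
  op12 P0: load  L0 → M/I/I on L0; bus (none); mem=90
  op13 P0: load  L0 → M/I/I on L0; bus (none); mem=90
  op14 P2: store L1 := 93 → I/I/M on L1; bus BusRdX Flush; mem=19
  op15 P2: load  L1 → I/I/M on L1; bus (none); mem=19
  op16 P1: store L1 := 1 → I/M/I on L1; bus BusRdX Flush; mem=93
  op17 P0: store L0 := 11 → M/I/I on L0; bus (none); mem=90
  op18 P2: load  L1 → I/O/S on L1; bus BusRd; mem=93
  op19 P0: load  L0 → M/I/I on L0; bus (none); mem=90
  op20 P2: store L1 := 54 → I/I/M on L1; bus BusUpgr Flush; mem=1
  op21 P0: store L0 := 9 → M/I/I on L0; bus (none); mem=90
  op22 P1: load  L1 → I/S/O on L1; bus BusRd; mem=1

bus = BusRd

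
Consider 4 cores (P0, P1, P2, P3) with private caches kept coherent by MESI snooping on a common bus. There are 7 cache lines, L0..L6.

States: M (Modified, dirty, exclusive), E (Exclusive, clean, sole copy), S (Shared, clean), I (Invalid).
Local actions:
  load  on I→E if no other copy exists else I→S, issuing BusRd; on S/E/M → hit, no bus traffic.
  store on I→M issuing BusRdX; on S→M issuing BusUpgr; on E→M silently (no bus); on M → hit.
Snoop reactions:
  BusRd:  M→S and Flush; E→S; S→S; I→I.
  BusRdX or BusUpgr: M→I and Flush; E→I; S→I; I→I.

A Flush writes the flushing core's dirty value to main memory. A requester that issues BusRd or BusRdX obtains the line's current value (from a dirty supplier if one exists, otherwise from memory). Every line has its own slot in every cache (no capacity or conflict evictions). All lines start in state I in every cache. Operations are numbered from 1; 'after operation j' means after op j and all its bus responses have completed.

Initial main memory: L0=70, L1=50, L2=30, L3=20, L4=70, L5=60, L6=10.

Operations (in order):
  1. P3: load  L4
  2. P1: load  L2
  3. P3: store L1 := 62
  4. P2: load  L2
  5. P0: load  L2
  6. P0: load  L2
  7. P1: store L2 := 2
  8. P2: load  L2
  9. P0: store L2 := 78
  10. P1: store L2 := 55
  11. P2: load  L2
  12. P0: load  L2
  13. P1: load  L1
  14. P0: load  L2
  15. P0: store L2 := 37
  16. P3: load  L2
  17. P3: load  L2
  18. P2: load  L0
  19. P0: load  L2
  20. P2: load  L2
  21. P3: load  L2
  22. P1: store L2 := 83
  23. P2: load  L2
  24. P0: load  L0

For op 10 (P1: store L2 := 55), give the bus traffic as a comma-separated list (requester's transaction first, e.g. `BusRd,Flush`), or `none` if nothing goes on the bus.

bus = BusRdX,Flush

step 1: P3: load  L4  ⟶  IIIE  (L4)  txn=BusRd  M[L4]=70
step 2: P1: load  L2  ⟶  IEII  (L2)  txn=BusRd  M[L2]=30
step 3: P3: store L1 := 62  ⟶  IIIM  (L1)  txn=BusRdX  M[L1]=50
step 4: P2: load  L2  ⟶  ISSI  (L2)  txn=BusRd  M[L2]=30
step 5: P0: load  L2  ⟶  SSSI  (L2)  txn=BusRd  M[L2]=30
step 6: P0: load  L2  ⟶  SSSI  (L2)  txn=∅  M[L2]=30
step 7: P1: store L2 := 2  ⟶  IMII  (L2)  txn=BusUpgr  M[L2]=30
step 8: P2: load  L2  ⟶  ISSI  (L2)  txn=BusRd+Flush  M[L2]=2
step 9: P0: store L2 := 78  ⟶  MIII  (L2)  txn=BusRdX  M[L2]=2
step 10: P1: store L2 := 55  ⟶  IMII  (L2)  txn=BusRdX+Flush  M[L2]=78
step 11: P2: load  L2  ⟶  ISSI  (L2)  txn=BusRd+Flush  M[L2]=55
step 12: P0: load  L2  ⟶  SSSI  (L2)  txn=BusRd  M[L2]=55
step 13: P1: load  L1  ⟶  ISIS  (L1)  txn=BusRd+Flush  M[L1]=62
step 14: P0: load  L2  ⟶  SSSI  (L2)  txn=∅  M[L2]=55
step 15: P0: store L2 := 37  ⟶  MIII  (L2)  txn=BusUpgr  M[L2]=55
step 16: P3: load  L2  ⟶  SIIS  (L2)  txn=BusRd+Flush  M[L2]=37
step 17: P3: load  L2  ⟶  SIIS  (L2)  txn=∅  M[L2]=37
step 18: P2: load  L0  ⟶  IIEI  (L0)  txn=BusRd  M[L0]=70
step 19: P0: load  L2  ⟶  SIIS  (L2)  txn=∅  M[L2]=37
step 20: P2: load  L2  ⟶  SISS  (L2)  txn=BusRd  M[L2]=37
step 21: P3: load  L2  ⟶  SISS  (L2)  txn=∅  M[L2]=37
step 22: P1: store L2 := 83  ⟶  IMII  (L2)  txn=BusRdX  M[L2]=37
step 23: P2: load  L2  ⟶  ISSI  (L2)  txn=BusRd+Flush  M[L2]=83
step 24: P0: load  L0  ⟶  SISI  (L0)  txn=BusRd  M[L0]=70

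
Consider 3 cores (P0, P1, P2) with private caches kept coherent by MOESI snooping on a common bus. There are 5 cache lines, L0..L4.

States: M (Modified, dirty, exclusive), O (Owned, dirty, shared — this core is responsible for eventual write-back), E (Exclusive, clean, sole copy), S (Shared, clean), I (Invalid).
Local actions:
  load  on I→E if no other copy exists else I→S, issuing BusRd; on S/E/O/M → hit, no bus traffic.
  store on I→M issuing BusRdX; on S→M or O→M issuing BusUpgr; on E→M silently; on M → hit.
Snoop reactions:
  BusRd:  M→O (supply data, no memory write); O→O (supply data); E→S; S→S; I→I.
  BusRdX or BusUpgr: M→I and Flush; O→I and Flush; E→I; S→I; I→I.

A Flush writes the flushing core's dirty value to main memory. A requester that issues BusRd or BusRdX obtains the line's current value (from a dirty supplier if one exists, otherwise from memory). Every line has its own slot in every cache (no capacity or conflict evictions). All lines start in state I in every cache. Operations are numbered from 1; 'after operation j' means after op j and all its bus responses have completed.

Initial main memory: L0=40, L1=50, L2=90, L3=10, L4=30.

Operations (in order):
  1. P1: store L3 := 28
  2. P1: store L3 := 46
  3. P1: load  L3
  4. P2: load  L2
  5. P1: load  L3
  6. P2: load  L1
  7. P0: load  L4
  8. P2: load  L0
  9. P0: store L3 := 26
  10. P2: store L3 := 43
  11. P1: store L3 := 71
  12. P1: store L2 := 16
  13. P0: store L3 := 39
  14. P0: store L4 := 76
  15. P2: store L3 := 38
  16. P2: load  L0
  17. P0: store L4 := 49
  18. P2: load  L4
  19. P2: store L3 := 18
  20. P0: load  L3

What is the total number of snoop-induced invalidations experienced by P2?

  op1 P1: store L3 := 28 → I/M/I on L3; bus BusRdX; mem=10
  op2 P1: store L3 := 46 → I/M/I on L3; bus (none); mem=10
  op3 P1: load  L3 → I/M/I on L3; bus (none); mem=10
  op4 P2: load  L2 → I/I/E on L2; bus BusRd; mem=90
  op5 P1: load  L3 → I/M/I on L3; bus (none); mem=10
  op6 P2: load  L1 → I/I/E on L1; bus BusRd; mem=50
  op7 P0: load  L4 → E/I/I on L4; bus BusRd; mem=30
  op8 P2: load  L0 → I/I/E on L0; bus BusRd; mem=40
  op9 P0: store L3 := 26 → M/I/I on L3; bus BusRdX Flush; mem=46
  op10 P2: store L3 := 43 → I/I/M on L3; bus BusRdX Flush; mem=26
  op11 P1: store L3 := 71 → I/M/I on L3; bus BusRdX Flush; mem=43
  op12 P1: store L2 := 16 → I/M/I on L2; bus BusRdX; mem=90
  op13 P0: store L3 := 39 → M/I/I on L3; bus BusRdX Flush; mem=71
  op14 P0: store L4 := 76 → M/I/I on L4; bus (none); mem=30
  op15 P2: store L3 := 38 → I/I/M on L3; bus BusRdX Flush; mem=39
  op16 P2: load  L0 → I/I/E on L0; bus (none); mem=40
  op17 P0: store L4 := 49 → M/I/I on L4; bus (none); mem=30
  op18 P2: load  L4 → O/I/S on L4; bus BusRd; mem=30
  op19 P2: store L3 := 18 → I/I/M on L3; bus (none); mem=39
  op20 P0: load  L3 → S/I/O on L3; bus BusRd; mem=39

invalidations = 2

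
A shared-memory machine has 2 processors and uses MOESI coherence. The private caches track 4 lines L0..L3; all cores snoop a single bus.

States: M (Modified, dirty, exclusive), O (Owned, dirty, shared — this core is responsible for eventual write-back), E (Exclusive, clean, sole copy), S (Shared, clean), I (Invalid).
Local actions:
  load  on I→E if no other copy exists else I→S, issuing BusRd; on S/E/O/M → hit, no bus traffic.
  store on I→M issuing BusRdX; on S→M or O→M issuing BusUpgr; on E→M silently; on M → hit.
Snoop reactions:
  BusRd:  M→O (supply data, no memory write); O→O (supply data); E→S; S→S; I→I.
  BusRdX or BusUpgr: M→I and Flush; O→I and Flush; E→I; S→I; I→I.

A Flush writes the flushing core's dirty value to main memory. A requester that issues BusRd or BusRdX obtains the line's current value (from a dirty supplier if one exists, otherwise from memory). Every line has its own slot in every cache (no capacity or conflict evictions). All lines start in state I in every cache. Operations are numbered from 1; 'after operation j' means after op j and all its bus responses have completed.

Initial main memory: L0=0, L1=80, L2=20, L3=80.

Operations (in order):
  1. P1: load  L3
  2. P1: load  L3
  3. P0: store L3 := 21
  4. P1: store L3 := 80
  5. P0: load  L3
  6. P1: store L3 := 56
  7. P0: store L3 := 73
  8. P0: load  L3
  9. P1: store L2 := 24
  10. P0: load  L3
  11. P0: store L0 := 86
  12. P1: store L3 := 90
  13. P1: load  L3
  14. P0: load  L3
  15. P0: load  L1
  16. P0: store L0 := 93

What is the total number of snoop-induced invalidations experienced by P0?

1. P1: load  L3  bus=[BusRd]  L3: P0=I P1=E  mem[L3]=80
2. P1: load  L3  bus=[-]  L3: P0=I P1=E  mem[L3]=80
3. P0: store L3 := 21  bus=[BusRdX]  L3: P0=M P1=I  mem[L3]=80
4. P1: store L3 := 80  bus=[BusRdX,Flush]  L3: P0=I P1=M  mem[L3]=21
5. P0: load  L3  bus=[BusRd]  L3: P0=S P1=O  mem[L3]=21
6. P1: store L3 := 56  bus=[BusUpgr]  L3: P0=I P1=M  mem[L3]=21
7. P0: store L3 := 73  bus=[BusRdX,Flush]  L3: P0=M P1=I  mem[L3]=56
8. P0: load  L3  bus=[-]  L3: P0=M P1=I  mem[L3]=56
9. P1: store L2 := 24  bus=[BusRdX]  L2: P0=I P1=M  mem[L2]=20
10. P0: load  L3  bus=[-]  L3: P0=M P1=I  mem[L3]=56
11. P0: store L0 := 86  bus=[BusRdX]  L0: P0=M P1=I  mem[L0]=0
12. P1: store L3 := 90  bus=[BusRdX,Flush]  L3: P0=I P1=M  mem[L3]=73
13. P1: load  L3  bus=[-]  L3: P0=I P1=M  mem[L3]=73
14. P0: load  L3  bus=[BusRd]  L3: P0=S P1=O  mem[L3]=73
15. P0: load  L1  bus=[BusRd]  L1: P0=E P1=I  mem[L1]=80
16. P0: store L0 := 93  bus=[-]  L0: P0=M P1=I  mem[L0]=0

invalidations = 3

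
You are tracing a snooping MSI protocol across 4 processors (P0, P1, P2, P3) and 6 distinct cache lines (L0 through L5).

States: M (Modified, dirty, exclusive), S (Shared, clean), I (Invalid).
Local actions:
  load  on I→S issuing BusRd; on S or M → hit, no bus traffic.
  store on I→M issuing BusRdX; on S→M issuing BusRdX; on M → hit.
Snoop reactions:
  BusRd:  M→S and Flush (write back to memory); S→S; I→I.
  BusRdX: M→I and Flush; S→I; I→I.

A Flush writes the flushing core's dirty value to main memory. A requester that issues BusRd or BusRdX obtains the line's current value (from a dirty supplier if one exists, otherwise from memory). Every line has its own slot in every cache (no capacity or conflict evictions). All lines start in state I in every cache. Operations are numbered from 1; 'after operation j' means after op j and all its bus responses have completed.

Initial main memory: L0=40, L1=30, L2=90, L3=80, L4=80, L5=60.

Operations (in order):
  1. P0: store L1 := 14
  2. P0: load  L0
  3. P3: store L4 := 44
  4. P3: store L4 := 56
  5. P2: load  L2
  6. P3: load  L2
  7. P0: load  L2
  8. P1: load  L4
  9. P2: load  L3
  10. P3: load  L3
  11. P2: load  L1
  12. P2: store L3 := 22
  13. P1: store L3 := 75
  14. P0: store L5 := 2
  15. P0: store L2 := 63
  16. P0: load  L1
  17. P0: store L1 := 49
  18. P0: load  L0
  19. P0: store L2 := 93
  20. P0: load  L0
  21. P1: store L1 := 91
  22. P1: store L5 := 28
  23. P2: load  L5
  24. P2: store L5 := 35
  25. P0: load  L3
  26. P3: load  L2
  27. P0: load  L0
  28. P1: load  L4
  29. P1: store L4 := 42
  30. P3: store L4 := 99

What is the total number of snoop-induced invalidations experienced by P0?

step 1: P0: store L1 := 14  ⟶  MIII  (L1)  txn=BusRdX  M[L1]=30
step 2: P0: load  L0  ⟶  SIII  (L0)  txn=BusRd  M[L0]=40
step 3: P3: store L4 := 44  ⟶  IIIM  (L4)  txn=BusRdX  M[L4]=80
step 4: P3: store L4 := 56  ⟶  IIIM  (L4)  txn=∅  M[L4]=80
step 5: P2: load  L2  ⟶  IISI  (L2)  txn=BusRd  M[L2]=90
step 6: P3: load  L2  ⟶  IISS  (L2)  txn=BusRd  M[L2]=90
step 7: P0: load  L2  ⟶  SISS  (L2)  txn=BusRd  M[L2]=90
step 8: P1: load  L4  ⟶  ISIS  (L4)  txn=BusRd+Flush  M[L4]=56
step 9: P2: load  L3  ⟶  IISI  (L3)  txn=BusRd  M[L3]=80
step 10: P3: load  L3  ⟶  IISS  (L3)  txn=BusRd  M[L3]=80
step 11: P2: load  L1  ⟶  SISI  (L1)  txn=BusRd+Flush  M[L1]=14
step 12: P2: store L3 := 22  ⟶  IIMI  (L3)  txn=BusRdX  M[L3]=80
step 13: P1: store L3 := 75  ⟶  IMII  (L3)  txn=BusRdX+Flush  M[L3]=22
step 14: P0: store L5 := 2  ⟶  MIII  (L5)  txn=BusRdX  M[L5]=60
step 15: P0: store L2 := 63  ⟶  MIII  (L2)  txn=BusRdX  M[L2]=90
step 16: P0: load  L1  ⟶  SISI  (L1)  txn=∅  M[L1]=14
step 17: P0: store L1 := 49  ⟶  MIII  (L1)  txn=BusRdX  M[L1]=14
step 18: P0: load  L0  ⟶  SIII  (L0)  txn=∅  M[L0]=40
step 19: P0: store L2 := 93  ⟶  MIII  (L2)  txn=∅  M[L2]=90
step 20: P0: load  L0  ⟶  SIII  (L0)  txn=∅  M[L0]=40
step 21: P1: store L1 := 91  ⟶  IMII  (L1)  txn=BusRdX+Flush  M[L1]=49
step 22: P1: store L5 := 28  ⟶  IMII  (L5)  txn=BusRdX+Flush  M[L5]=2
step 23: P2: load  L5  ⟶  ISSI  (L5)  txn=BusRd+Flush  M[L5]=28
step 24: P2: store L5 := 35  ⟶  IIMI  (L5)  txn=BusRdX  M[L5]=28
step 25: P0: load  L3  ⟶  SSII  (L3)  txn=BusRd+Flush  M[L3]=75
step 26: P3: load  L2  ⟶  SIIS  (L2)  txn=BusRd+Flush  M[L2]=93
step 27: P0: load  L0  ⟶  SIII  (L0)  txn=∅  M[L0]=40
step 28: P1: load  L4  ⟶  ISIS  (L4)  txn=∅  M[L4]=56
step 29: P1: store L4 := 42  ⟶  IMII  (L4)  txn=BusRdX  M[L4]=56
step 30: P3: store L4 := 99  ⟶  IIIM  (L4)  txn=BusRdX+Flush  M[L4]=42

invalidations = 2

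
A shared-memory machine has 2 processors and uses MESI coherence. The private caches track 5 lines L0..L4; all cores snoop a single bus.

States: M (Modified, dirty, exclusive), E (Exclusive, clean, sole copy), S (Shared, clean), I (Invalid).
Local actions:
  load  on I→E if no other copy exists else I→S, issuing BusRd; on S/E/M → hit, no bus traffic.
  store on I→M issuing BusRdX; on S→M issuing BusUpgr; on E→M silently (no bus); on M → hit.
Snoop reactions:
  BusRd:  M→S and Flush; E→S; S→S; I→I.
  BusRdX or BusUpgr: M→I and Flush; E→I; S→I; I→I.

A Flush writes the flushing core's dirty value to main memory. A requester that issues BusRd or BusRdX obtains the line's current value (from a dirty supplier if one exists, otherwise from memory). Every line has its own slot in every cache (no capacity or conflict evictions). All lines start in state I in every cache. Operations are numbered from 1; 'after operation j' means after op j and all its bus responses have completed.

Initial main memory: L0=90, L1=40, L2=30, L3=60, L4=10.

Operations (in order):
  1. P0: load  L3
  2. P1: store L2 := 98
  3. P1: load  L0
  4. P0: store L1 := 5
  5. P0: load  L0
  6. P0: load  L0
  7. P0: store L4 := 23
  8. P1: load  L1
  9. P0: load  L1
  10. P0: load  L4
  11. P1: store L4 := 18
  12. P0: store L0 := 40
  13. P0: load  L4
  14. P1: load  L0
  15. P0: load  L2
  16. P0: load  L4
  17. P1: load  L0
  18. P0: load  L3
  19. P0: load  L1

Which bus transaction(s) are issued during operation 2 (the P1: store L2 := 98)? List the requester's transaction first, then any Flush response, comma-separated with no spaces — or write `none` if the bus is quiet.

1. P0: load  L3  bus=[BusRd]  L3: P0=E P1=I  mem[L3]=60
2. P1: store L2 := 98  bus=[BusRdX]  L2: P0=I P1=M  mem[L2]=30
3. P1: load  L0  bus=[BusRd]  L0: P0=I P1=E  mem[L0]=90
4. P0: store L1 := 5  bus=[BusRdX]  L1: P0=M P1=I  mem[L1]=40
5. P0: load  L0  bus=[BusRd]  L0: P0=S P1=S  mem[L0]=90
6. P0: load  L0  bus=[-]  L0: P0=S P1=S  mem[L0]=90
7. P0: store L4 := 23  bus=[BusRdX]  L4: P0=M P1=I  mem[L4]=10
8. P1: load  L1  bus=[BusRd,Flush]  L1: P0=S P1=S  mem[L1]=5
9. P0: load  L1  bus=[-]  L1: P0=S P1=S  mem[L1]=5
10. P0: load  L4  bus=[-]  L4: P0=M P1=I  mem[L4]=10
11. P1: store L4 := 18  bus=[BusRdX,Flush]  L4: P0=I P1=M  mem[L4]=23
12. P0: store L0 := 40  bus=[BusUpgr]  L0: P0=M P1=I  mem[L0]=90
13. P0: load  L4  bus=[BusRd,Flush]  L4: P0=S P1=S  mem[L4]=18
14. P1: load  L0  bus=[BusRd,Flush]  L0: P0=S P1=S  mem[L0]=40
15. P0: load  L2  bus=[BusRd,Flush]  L2: P0=S P1=S  mem[L2]=98
16. P0: load  L4  bus=[-]  L4: P0=S P1=S  mem[L4]=18
17. P1: load  L0  bus=[-]  L0: P0=S P1=S  mem[L0]=40
18. P0: load  L3  bus=[-]  L3: P0=E P1=I  mem[L3]=60
19. P0: load  L1  bus=[-]  L1: P0=S P1=S  mem[L1]=5

bus = BusRdX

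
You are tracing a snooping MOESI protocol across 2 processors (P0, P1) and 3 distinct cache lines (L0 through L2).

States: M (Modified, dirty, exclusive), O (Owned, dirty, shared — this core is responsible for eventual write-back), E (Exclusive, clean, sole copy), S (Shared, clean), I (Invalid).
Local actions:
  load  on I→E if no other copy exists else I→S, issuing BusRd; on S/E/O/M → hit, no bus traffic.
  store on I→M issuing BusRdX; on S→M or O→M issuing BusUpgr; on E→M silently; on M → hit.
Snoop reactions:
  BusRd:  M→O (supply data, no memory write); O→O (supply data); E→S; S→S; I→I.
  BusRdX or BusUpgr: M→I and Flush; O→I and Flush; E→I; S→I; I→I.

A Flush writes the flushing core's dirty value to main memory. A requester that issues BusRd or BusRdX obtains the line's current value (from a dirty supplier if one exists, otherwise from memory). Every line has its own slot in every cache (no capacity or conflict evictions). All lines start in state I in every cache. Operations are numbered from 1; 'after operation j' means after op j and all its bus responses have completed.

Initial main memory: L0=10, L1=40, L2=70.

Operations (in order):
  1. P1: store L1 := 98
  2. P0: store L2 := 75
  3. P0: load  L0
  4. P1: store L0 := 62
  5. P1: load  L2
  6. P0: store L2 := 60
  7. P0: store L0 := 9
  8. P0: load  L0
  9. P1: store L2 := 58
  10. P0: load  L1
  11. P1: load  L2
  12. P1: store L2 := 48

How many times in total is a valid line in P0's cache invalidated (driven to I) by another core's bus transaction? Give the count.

step 1: P1: store L1 := 98  ⟶  IM  (L1)  txn=BusRdX  M[L1]=40
step 2: P0: store L2 := 75  ⟶  MI  (L2)  txn=BusRdX  M[L2]=70
step 3: P0: load  L0  ⟶  EI  (L0)  txn=BusRd  M[L0]=10
step 4: P1: store L0 := 62  ⟶  IM  (L0)  txn=BusRdX  M[L0]=10
step 5: P1: load  L2  ⟶  OS  (L2)  txn=BusRd  M[L2]=70
step 6: P0: store L2 := 60  ⟶  MI  (L2)  txn=BusUpgr  M[L2]=70
step 7: P0: store L0 := 9  ⟶  MI  (L0)  txn=BusRdX+Flush  M[L0]=62
step 8: P0: load  L0  ⟶  MI  (L0)  txn=∅  M[L0]=62
step 9: P1: store L2 := 58  ⟶  IM  (L2)  txn=BusRdX+Flush  M[L2]=60
step 10: P0: load  L1  ⟶  SO  (L1)  txn=BusRd  M[L1]=40
step 11: P1: load  L2  ⟶  IM  (L2)  txn=∅  M[L2]=60
step 12: P1: store L2 := 48  ⟶  IM  (L2)  txn=∅  M[L2]=60

invalidations = 2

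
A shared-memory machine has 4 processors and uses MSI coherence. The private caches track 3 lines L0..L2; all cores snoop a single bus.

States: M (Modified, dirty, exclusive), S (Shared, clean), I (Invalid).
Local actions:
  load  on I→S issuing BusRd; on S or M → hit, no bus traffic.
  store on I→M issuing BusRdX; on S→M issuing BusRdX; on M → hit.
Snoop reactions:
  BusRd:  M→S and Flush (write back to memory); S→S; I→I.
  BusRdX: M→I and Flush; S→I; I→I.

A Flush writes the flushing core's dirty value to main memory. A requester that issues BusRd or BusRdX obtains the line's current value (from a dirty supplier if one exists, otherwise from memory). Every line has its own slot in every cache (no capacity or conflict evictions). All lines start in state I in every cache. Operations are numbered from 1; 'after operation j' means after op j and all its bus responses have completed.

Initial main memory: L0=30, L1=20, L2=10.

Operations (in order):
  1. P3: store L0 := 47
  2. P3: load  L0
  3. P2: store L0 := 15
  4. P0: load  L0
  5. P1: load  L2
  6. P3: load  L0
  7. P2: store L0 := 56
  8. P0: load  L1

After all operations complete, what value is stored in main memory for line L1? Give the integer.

1. P3: store L0 := 47  bus=[BusRdX]  L0: P0=I P1=I P2=I P3=M  mem[L0]=30
2. P3: load  L0  bus=[-]  L0: P0=I P1=I P2=I P3=M  mem[L0]=30
3. P2: store L0 := 15  bus=[BusRdX,Flush]  L0: P0=I P1=I P2=M P3=I  mem[L0]=47
4. P0: load  L0  bus=[BusRd,Flush]  L0: P0=S P1=I P2=S P3=I  mem[L0]=15
5. P1: load  L2  bus=[BusRd]  L2: P0=I P1=S P2=I P3=I  mem[L2]=10
6. P3: load  L0  bus=[BusRd]  L0: P0=S P1=I P2=S P3=S  mem[L0]=15
7. P2: store L0 := 56  bus=[BusRdX]  L0: P0=I P1=I P2=M P3=I  mem[L0]=15
8. P0: load  L1  bus=[BusRd]  L1: P0=S P1=I P2=I P3=I  mem[L1]=20

memory[L1] = 20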